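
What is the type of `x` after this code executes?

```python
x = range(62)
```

range() returns a range object

range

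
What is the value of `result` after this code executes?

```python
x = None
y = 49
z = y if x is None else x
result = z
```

x = None; y = 49; z = 49; result = 49

49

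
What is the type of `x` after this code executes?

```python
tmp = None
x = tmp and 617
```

'and' returns first falsy value (None)

NoneType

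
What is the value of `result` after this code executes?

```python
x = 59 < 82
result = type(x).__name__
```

x is bool; result = 'bool'

'bool'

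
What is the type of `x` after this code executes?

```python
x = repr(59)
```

repr() returns str

str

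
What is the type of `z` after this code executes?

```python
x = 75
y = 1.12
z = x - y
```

int - float = float

float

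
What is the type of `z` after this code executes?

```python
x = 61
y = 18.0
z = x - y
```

int - float = float

float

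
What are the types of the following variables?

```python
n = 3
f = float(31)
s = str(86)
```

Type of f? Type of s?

f is assigned the result of calling float(), which returns a float; s is assigned the result of calling str(), which returns a str

float, str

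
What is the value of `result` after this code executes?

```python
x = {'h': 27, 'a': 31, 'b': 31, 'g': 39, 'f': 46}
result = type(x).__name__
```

x is dict; result = 'dict'

'dict'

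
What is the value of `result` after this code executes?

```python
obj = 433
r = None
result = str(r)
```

obj = 433; r = None; result = 'None'

'None'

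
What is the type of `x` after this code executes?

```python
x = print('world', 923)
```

print() returns None

NoneType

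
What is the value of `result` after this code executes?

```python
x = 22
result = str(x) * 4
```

x = 22; result = '22222222'

'22222222'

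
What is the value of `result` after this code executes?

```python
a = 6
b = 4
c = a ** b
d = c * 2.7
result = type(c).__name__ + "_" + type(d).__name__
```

a is int; b is int; c is int; d is float; result = 'int_float'

'int_float'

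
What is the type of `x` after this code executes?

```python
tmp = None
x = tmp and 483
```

'and' returns first falsy value (None)

NoneType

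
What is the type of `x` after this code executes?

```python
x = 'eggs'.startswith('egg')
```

str.startswith() returns bool

bool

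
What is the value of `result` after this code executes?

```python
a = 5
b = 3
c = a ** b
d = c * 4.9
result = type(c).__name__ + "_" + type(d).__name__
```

a is int; b is int; c is int; d is float; result = 'int_float'

'int_float'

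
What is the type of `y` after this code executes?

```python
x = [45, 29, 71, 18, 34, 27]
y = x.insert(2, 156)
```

list.insert() returns None

NoneType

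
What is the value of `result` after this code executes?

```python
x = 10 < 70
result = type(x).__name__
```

x is bool; result = 'bool'

'bool'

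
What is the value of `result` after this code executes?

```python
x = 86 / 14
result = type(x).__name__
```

x is float; result = 'float'

'float'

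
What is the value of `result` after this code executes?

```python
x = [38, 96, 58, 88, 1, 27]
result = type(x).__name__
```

x is list; result = 'list'

'list'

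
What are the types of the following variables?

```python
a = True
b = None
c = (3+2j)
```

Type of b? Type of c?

b is assigned None, whose type is NoneType; c is assigned (3+2j), an int plus an imaginary literal (j suffix), which evaluates to complex

NoneType, complex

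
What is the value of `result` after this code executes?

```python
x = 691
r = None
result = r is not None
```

x = 691; r = None; result = False

False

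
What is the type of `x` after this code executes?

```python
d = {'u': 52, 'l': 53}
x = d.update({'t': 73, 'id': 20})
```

dict.update() returns None

NoneType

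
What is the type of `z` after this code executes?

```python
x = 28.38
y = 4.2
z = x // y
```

float // float = float

float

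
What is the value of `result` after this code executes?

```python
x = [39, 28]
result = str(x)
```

x = [39, 28]; result = '[39, 28]'

'[39, 28]'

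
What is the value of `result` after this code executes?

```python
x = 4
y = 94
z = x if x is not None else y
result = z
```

x = 4; y = 94; z = 4; result = 4

4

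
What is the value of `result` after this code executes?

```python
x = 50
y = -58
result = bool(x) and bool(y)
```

x = 50; y = -58; result = True

True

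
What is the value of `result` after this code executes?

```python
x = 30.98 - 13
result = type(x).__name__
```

x is float; result = 'float'

'float'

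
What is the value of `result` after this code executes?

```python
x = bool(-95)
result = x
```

x = True; result = True

True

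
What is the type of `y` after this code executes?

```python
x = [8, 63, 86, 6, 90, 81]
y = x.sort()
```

list.sort() returns None (mutates in place)

NoneType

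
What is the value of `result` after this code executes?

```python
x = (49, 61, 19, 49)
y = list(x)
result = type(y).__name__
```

x is tuple; y is list; result = 'list'

'list'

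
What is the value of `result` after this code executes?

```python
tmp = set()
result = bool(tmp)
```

tmp = set(); result = False

False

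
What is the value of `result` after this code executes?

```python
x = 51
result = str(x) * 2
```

x = 51; result = '5151'

'5151'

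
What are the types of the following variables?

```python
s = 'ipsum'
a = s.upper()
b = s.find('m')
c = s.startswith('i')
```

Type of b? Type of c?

find() returns int; startswith() returns bool

int, bool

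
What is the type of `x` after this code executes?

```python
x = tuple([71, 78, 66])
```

tuple() constructor returns tuple

tuple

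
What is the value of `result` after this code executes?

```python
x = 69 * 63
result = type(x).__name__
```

x is int; result = 'int'

'int'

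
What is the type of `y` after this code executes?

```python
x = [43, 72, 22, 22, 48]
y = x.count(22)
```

list.count() returns int

int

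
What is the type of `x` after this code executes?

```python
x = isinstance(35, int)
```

isinstance() returns bool

bool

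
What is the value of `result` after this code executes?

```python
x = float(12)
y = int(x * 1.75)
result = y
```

x = 12.0; y = 21; result = 21

21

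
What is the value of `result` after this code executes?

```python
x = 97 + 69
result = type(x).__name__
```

x is int; result = 'int'

'int'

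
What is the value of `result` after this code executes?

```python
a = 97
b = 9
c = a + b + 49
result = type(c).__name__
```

a is int; b is int; c is int; result = 'int'

'int'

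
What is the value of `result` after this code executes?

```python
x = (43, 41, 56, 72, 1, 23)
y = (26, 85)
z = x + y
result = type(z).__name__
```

x is tuple; y is tuple; z is tuple; result = 'tuple'

'tuple'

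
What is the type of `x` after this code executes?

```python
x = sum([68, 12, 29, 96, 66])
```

sum() of ints returns int

int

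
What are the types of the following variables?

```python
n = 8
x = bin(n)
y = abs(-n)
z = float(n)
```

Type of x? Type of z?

bin() returns str; float() returns float

str, float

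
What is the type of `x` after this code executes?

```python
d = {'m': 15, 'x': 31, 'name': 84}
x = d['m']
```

Accessing dict[str, int] with str key returns int

int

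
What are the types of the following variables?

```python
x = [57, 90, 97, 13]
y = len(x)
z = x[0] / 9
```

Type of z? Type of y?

int / int = float; len() returns int

float, int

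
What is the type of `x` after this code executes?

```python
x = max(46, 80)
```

max() of ints returns int

int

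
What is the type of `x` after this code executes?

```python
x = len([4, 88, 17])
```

len() always returns int

int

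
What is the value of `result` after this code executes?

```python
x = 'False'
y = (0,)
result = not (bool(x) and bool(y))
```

x = 'False'; y = (0,); result = False

False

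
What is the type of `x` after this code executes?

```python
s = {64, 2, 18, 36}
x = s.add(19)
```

set.add() returns None (mutates in place)

NoneType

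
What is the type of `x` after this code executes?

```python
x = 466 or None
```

'or' returns first truthy value

int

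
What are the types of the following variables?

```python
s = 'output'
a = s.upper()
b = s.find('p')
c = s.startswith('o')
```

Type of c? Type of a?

startswith() returns bool; upper() returns str

bool, str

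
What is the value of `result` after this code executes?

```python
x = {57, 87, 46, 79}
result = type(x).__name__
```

x is set; result = 'set'

'set'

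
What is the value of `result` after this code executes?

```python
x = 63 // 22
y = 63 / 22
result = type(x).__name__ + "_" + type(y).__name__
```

x is int; y is float; result = 'int_float'

'int_float'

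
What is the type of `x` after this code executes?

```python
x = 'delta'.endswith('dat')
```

str.endswith() returns bool

bool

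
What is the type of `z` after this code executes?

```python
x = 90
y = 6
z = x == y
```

Equality comparison returns bool

bool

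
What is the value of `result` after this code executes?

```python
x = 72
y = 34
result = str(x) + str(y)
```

x = 72; y = 34; result = '7234'

'7234'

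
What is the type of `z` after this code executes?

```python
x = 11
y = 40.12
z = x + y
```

int + float = float

float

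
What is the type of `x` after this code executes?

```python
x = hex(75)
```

hex() returns str representation

str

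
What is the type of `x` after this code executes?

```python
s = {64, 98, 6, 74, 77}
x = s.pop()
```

Popping from set[int] returns int

int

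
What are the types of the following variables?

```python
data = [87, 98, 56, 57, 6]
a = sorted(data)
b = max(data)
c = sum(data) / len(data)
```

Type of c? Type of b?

int / int = float; max of ints returns int

float, int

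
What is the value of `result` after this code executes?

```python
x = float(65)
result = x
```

x = 65.0; result = 65.0

65.0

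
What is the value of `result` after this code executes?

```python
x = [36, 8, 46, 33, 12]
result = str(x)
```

x = [36, 8, 46, 33, 12]; result = '[36, 8, 46, 33, 12]'

'[36, 8, 46, 33, 12]'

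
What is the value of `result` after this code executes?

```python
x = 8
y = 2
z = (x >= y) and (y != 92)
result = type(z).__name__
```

x is int; y is int; z is bool; result = 'bool'

'bool'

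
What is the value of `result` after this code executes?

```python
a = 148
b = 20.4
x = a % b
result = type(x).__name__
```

a is int; b is float; x is float; result = 'float'

'float'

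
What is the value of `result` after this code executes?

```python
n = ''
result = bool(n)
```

n = ''; result = False

False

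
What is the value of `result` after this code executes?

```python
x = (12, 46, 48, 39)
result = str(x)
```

x = (12, 46, 48, 39); result = '(12, 46, 48, 39)'

'(12, 46, 48, 39)'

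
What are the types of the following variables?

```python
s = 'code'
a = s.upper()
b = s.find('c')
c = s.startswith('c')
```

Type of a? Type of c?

upper() returns str; startswith() returns bool

str, bool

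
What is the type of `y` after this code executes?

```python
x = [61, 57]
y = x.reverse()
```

list.reverse() returns None

NoneType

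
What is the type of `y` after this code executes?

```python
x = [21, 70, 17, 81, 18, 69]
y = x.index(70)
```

list.index() returns int

int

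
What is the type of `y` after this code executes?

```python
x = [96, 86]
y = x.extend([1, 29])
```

list.extend() returns None

NoneType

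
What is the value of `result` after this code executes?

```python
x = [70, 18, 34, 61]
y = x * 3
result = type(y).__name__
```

x is list; y is list; result = 'list'

'list'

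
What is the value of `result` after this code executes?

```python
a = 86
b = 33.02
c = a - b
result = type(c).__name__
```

a is int; b is float; c is float; result = 'float'

'float'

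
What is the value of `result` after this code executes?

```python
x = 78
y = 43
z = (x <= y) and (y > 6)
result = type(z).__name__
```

x is int; y is int; z is bool; result = 'bool'

'bool'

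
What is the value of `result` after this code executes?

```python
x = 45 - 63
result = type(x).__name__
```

x is int; result = 'int'

'int'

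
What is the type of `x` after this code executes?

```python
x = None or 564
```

'or' with None returns the other truthy value

int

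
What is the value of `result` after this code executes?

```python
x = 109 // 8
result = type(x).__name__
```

x is int; result = 'int'

'int'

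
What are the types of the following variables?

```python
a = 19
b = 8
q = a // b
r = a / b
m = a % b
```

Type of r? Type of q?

/ returns float; // returns int

float, int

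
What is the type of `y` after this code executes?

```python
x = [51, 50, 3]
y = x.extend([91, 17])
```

list.extend() returns None

NoneType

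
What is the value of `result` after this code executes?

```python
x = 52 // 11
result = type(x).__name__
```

x is int; result = 'int'

'int'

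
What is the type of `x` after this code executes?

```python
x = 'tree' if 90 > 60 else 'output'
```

Both branches of conditional are str

str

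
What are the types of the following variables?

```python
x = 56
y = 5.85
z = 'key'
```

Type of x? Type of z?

x is assigned a bare integer (no decimal point), so it is an int; z is assigned a quoted string literal, so it is a str

int, str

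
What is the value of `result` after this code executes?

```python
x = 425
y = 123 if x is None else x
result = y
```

x = 425; y = 425; result = 425

425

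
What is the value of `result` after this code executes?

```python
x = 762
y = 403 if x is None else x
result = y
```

x = 762; y = 762; result = 762

762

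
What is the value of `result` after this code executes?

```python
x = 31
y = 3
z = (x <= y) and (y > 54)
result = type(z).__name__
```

x is int; y is int; z is bool; result = 'bool'

'bool'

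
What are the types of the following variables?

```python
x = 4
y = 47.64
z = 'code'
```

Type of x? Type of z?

x is assigned a bare integer (no decimal point), so it is an int; z is assigned a quoted string literal, so it is a str

int, str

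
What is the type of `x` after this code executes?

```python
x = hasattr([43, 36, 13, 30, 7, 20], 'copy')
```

hasattr() returns bool

bool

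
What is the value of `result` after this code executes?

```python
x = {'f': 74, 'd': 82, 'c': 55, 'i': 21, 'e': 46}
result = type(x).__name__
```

x is dict; result = 'dict'

'dict'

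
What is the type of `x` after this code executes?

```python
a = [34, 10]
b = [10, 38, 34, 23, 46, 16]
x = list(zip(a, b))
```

list(zip()) returns a list of tuples

list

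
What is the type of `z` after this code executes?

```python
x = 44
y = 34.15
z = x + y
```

int + float = float

float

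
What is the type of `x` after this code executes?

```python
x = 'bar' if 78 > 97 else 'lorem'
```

Both branches of conditional are str

str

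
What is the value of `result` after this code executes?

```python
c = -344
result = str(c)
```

c = -344; result = '-344'

'-344'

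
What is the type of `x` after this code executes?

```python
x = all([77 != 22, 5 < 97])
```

all() returns bool

bool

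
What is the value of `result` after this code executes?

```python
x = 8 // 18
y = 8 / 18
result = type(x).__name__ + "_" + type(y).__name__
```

x is int; y is float; result = 'int_float'

'int_float'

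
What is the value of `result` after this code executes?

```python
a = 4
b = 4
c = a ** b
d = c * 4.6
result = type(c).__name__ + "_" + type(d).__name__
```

a is int; b is int; c is int; d is float; result = 'int_float'

'int_float'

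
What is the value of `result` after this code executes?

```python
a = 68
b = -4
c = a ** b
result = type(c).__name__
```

a is int; b is int; c is float; result = 'float'

'float'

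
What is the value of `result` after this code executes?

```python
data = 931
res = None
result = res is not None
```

data = 931; res = None; result = False

False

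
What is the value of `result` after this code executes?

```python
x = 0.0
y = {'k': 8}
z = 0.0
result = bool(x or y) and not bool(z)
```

x = 0.0; y = {'k': 8}; z = 0.0; result = True

True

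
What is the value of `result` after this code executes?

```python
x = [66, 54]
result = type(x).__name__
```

x is list; result = 'list'

'list'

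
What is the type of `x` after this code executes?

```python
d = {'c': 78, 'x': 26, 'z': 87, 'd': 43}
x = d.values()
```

.values() returns dict_values view

dict_values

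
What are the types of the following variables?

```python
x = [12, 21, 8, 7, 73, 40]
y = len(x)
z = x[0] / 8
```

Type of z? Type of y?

int / int = float; len() returns int

float, int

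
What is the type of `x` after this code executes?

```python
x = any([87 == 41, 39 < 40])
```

any() returns bool

bool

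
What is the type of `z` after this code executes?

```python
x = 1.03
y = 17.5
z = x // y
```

float // float = float

float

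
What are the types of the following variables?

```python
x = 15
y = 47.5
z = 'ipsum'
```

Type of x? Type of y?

x is assigned a bare integer (no decimal point), so it is an int; y is assigned a number with a decimal point, so it is a float

int, float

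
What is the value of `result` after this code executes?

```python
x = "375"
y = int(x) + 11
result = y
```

x = '375'; y = 386; result = 386

386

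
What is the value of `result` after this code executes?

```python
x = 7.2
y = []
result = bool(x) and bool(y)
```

x = 7.2; y = []; result = False

False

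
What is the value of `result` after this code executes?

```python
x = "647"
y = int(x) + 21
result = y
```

x = '647'; y = 668; result = 668

668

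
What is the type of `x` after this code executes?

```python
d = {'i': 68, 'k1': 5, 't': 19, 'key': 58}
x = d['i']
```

Accessing dict[str, int] with str key returns int

int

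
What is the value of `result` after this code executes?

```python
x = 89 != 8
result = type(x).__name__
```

x is bool; result = 'bool'

'bool'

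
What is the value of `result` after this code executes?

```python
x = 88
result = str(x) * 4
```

x = 88; result = '88888888'

'88888888'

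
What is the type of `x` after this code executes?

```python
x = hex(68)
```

hex() returns str representation

str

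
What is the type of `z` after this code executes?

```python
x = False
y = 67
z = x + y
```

bool + int = int (bool is subclass of int)

int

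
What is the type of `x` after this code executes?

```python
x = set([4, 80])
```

set() constructor returns set

set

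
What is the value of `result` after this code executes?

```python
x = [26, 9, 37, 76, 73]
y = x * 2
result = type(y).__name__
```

x is list; y is list; result = 'list'

'list'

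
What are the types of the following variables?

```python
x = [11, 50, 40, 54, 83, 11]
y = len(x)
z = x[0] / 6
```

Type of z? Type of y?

int / int = float; len() returns int

float, int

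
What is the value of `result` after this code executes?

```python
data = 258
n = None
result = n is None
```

data = 258; n = None; result = True

True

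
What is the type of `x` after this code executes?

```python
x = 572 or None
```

'or' returns first truthy value

int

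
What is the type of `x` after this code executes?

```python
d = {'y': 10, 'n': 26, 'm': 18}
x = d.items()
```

dict.items() returns dict_items view

dict_items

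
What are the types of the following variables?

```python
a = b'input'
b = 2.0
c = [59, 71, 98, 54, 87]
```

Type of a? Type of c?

a is assigned a bytes literal (b'...' prefix); c is assigned a list literal (square brackets)

bytes, list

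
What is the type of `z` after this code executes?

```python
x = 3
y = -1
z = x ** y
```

int ** negative = float

float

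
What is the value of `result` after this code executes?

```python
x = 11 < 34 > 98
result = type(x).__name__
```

x is bool; result = 'bool'

'bool'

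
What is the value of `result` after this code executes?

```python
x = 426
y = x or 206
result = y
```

x = 426; y = 426; result = 426

426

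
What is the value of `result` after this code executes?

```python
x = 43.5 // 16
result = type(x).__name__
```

x is float; result = 'float'

'float'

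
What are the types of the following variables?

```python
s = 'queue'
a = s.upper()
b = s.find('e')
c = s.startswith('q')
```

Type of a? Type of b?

upper() returns str; find() returns int

str, int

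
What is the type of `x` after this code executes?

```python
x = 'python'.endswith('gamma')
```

str.endswith() returns bool

bool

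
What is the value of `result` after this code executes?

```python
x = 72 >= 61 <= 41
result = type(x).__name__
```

x is bool; result = 'bool'

'bool'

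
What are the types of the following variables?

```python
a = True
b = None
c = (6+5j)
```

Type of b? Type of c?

b is assigned None, whose type is NoneType; c is assigned (6+5j), an int plus an imaginary literal (j suffix), which evaluates to complex

NoneType, complex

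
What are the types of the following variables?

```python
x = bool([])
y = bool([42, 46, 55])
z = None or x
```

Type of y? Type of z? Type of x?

bool() returns bool; None or bool returns the bool; bool() returns bool

bool, bool, bool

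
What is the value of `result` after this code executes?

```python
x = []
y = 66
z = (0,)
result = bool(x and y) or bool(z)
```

x = []; y = 66; z = (0,); result = True

True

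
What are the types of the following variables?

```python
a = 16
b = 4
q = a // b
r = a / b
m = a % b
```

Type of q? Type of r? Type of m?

// returns int; / returns float; % of ints returns int

int, float, int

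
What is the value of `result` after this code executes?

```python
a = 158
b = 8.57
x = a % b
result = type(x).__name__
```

a is int; b is float; x is float; result = 'float'

'float'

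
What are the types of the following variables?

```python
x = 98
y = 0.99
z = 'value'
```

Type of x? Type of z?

x is assigned a bare integer (no decimal point), so it is an int; z is assigned a quoted string literal, so it is a str

int, str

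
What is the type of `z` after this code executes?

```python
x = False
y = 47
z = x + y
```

bool + int = int (bool is subclass of int)

int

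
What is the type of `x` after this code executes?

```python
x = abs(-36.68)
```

abs() of float returns float

float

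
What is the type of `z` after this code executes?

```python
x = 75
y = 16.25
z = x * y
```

int * float = float

float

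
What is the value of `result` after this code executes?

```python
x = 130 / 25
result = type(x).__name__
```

x is float; result = 'float'

'float'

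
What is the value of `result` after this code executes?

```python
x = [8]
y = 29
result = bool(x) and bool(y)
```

x = [8]; y = 29; result = True

True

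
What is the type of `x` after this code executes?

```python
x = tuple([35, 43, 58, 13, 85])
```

tuple() constructor returns tuple

tuple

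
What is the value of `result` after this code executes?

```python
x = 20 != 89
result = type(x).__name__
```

x is bool; result = 'bool'

'bool'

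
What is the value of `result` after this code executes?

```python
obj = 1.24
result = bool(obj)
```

obj = 1.24; result = True

True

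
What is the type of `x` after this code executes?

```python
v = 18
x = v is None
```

'is' comparison returns bool

bool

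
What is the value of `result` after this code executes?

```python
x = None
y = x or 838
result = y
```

x = None; y = 838; result = 838

838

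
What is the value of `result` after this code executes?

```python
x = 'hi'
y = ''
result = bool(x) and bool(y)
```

x = 'hi'; y = ''; result = False

False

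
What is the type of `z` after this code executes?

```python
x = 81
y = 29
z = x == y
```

Equality comparison returns bool

bool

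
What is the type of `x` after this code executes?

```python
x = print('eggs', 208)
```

print() returns None

NoneType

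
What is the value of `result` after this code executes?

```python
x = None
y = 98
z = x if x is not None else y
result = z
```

x = None; y = 98; z = 98; result = 98

98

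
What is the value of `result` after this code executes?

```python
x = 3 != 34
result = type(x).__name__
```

x is bool; result = 'bool'

'bool'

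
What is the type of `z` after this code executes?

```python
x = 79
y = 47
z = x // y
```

int // int = int

int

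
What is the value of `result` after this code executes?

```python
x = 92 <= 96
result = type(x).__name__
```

x is bool; result = 'bool'

'bool'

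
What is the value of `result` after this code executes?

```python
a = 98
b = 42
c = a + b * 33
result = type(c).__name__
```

a is int; b is int; c is int; result = 'int'

'int'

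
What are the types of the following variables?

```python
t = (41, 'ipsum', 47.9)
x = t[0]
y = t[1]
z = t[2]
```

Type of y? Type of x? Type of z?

tuple[1] is str; tuple[0] is int; tuple[2] is float

str, int, float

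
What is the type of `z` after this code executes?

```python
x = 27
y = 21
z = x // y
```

int // int = int

int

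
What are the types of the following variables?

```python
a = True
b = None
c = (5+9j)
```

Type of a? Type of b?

a is assigned the constant True, which has type bool; b is assigned None, whose type is NoneType

bool, NoneType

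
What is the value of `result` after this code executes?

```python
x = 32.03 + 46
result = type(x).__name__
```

x is float; result = 'float'

'float'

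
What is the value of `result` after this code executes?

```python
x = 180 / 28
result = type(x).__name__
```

x is float; result = 'float'

'float'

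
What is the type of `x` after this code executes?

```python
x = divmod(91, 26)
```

divmod() returns tuple of (quotient, remainder)

tuple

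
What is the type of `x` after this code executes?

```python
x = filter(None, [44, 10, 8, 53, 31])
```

filter() returns a filter object

filter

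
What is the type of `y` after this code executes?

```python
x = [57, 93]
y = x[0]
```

Indexing list[int] returns int

int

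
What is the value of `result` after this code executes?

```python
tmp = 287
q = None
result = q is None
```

tmp = 287; q = None; result = True

True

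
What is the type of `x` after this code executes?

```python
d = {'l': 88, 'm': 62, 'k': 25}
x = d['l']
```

Accessing dict[str, int] with str key returns int

int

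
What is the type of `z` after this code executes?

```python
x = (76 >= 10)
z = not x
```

'not' returns bool

bool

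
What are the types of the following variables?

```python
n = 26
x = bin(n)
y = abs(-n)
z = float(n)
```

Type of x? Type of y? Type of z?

bin() returns str; abs() of int returns int; float() returns float

str, int, float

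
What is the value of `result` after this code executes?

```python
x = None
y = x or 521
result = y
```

x = None; y = 521; result = 521

521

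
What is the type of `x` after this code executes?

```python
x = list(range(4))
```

list(range()) returns list

list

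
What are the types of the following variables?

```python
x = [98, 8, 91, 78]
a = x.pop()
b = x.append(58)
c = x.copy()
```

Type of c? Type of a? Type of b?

copy() returns list; pop() returns element; append() returns None

list, int, NoneType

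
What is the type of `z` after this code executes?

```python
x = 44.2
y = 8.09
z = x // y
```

float // float = float

float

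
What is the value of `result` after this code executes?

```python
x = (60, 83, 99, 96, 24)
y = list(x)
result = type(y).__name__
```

x is tuple; y is list; result = 'list'

'list'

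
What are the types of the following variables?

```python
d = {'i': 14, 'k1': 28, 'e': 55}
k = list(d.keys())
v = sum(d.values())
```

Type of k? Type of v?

list() converts to list; sum of ints is int

list, int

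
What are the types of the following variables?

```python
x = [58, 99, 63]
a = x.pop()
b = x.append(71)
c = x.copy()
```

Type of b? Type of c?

append() returns None; copy() returns list

NoneType, list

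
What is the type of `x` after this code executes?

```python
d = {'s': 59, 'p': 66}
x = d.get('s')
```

dict.get() returns value type when found

int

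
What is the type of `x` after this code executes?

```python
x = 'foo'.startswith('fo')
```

str.startswith() returns bool

bool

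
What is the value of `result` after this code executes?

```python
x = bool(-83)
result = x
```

x = True; result = True

True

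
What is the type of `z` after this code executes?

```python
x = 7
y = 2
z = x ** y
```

positive int ** positive int = int

int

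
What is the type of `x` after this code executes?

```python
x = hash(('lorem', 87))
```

hash() returns int

int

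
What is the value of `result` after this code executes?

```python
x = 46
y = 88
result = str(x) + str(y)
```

x = 46; y = 88; result = '4688'

'4688'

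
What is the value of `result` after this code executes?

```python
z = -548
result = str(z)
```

z = -548; result = '-548'

'-548'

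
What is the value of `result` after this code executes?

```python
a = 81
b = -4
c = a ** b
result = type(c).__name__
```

a is int; b is int; c is float; result = 'float'

'float'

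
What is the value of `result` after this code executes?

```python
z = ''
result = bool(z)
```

z = ''; result = False

False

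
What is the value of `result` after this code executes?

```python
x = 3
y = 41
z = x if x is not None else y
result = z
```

x = 3; y = 41; z = 3; result = 3

3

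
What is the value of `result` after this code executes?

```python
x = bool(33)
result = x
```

x = True; result = True

True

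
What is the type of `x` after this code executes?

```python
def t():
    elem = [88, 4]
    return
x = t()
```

Bare return returns None

NoneType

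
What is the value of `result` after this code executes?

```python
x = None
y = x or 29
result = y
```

x = None; y = 29; result = 29

29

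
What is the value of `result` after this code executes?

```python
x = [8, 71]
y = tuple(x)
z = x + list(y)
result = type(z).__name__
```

x is list; y is tuple; z is list; result = 'list'

'list'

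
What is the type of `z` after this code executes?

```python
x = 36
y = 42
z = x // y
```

int // int = int

int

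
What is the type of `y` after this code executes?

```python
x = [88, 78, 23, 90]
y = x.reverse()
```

list.reverse() returns None

NoneType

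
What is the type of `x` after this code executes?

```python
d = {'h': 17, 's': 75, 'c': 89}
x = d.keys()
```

.keys() returns dict_keys view

dict_keys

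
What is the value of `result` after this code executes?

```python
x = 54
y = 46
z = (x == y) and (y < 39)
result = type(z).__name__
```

x is int; y is int; z is bool; result = 'bool'

'bool'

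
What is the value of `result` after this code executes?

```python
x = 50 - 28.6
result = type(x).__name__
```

x is float; result = 'float'

'float'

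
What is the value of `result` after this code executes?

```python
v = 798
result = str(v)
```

v = 798; result = '798'

'798'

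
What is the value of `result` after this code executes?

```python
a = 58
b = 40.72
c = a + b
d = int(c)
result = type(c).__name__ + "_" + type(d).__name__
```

a is int; b is float; c is float; d is int; result = 'float_int'

'float_int'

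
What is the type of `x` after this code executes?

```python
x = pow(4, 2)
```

pow(int, int) returns int

int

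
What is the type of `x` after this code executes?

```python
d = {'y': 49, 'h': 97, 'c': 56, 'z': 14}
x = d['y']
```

Accessing dict[str, int] with str key returns int

int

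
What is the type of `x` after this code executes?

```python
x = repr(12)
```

repr() returns str

str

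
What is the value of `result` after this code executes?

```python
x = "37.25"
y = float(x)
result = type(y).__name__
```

x is str; y is float; result = 'float'

'float'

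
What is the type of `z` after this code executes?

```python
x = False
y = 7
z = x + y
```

bool + int = int (bool is subclass of int)

int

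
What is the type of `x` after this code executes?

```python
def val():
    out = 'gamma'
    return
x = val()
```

Bare return returns None

NoneType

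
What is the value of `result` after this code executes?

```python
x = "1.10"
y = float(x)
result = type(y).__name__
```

x is str; y is float; result = 'float'

'float'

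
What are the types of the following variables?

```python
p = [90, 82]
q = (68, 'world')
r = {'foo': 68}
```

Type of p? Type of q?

p is assigned a list literal (square brackets); q is assigned a tuple (parenthesized, comma-separated values)

list, tuple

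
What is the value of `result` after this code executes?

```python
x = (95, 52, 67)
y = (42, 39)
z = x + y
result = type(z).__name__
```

x is tuple; y is tuple; z is tuple; result = 'tuple'

'tuple'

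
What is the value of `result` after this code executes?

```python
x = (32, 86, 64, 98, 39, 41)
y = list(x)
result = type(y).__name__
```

x is tuple; y is list; result = 'list'

'list'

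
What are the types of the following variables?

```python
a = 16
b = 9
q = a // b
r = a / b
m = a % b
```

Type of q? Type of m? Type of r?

// returns int; % of ints returns int; / returns float

int, int, float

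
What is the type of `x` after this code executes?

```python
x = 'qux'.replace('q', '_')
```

str.replace() returns str

str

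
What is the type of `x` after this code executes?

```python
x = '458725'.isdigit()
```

str.isdigit() returns bool

bool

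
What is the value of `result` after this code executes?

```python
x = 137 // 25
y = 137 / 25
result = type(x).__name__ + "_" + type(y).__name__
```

x is int; y is float; result = 'int_float'

'int_float'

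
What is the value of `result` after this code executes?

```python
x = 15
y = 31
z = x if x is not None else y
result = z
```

x = 15; y = 31; z = 15; result = 15

15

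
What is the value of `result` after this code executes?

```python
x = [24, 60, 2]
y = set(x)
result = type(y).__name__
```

x is list; y is set; result = 'set'

'set'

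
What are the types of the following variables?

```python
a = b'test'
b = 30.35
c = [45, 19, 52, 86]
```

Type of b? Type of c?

b is assigned a number with a decimal point, so it is a float; c is assigned a list literal (square brackets)

float, list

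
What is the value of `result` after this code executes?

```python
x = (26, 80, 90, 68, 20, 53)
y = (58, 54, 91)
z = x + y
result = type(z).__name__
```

x is tuple; y is tuple; z is tuple; result = 'tuple'

'tuple'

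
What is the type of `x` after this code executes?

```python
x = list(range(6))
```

list(range()) returns list

list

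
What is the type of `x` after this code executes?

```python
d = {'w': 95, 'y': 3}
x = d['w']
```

Accessing dict[str, int] with str key returns int

int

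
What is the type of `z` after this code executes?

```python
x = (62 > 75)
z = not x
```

'not' returns bool

bool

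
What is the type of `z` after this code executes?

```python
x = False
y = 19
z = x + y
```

bool + int = int (bool is subclass of int)

int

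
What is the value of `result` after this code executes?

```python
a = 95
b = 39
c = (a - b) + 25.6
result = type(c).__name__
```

a is int; b is int; c is float; result = 'float'

'float'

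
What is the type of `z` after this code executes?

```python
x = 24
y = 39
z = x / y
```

int / int = float

float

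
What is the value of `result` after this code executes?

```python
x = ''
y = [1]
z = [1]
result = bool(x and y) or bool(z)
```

x = ''; y = [1]; z = [1]; result = True

True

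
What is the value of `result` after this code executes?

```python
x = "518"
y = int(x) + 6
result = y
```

x = '518'; y = 524; result = 524

524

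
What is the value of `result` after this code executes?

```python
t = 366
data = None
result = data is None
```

t = 366; data = None; result = True

True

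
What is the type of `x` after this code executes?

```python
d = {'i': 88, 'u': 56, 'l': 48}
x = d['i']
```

Accessing dict[str, int] with str key returns int

int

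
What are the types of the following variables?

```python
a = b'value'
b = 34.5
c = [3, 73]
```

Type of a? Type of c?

a is assigned a bytes literal (b'...' prefix); c is assigned a list literal (square brackets)

bytes, list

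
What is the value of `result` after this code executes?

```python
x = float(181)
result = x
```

x = 181.0; result = 181.0

181.0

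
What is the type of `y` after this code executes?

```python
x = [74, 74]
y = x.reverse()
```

list.reverse() returns None

NoneType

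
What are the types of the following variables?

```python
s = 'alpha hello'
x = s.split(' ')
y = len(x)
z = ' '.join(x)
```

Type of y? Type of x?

len() returns int; str.split() returns list

int, list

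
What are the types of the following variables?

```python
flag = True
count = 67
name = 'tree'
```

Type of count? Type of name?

count is assigned a bare integer (no decimal point), so it is an int; name is assigned a quoted string literal, so it is a str

int, str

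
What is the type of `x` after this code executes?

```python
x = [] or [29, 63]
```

'or' returns first truthy value (list)

list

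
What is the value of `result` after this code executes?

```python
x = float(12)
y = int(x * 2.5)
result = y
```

x = 12.0; y = 30; result = 30

30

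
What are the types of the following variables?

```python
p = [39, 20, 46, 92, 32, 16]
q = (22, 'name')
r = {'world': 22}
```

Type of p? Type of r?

p is assigned a list literal (square brackets); r is assigned a dict literal ({key: value})

list, dict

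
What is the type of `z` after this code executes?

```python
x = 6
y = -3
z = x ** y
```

int ** negative = float

float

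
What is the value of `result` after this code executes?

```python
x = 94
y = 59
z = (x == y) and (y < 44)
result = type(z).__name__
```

x is int; y is int; z is bool; result = 'bool'

'bool'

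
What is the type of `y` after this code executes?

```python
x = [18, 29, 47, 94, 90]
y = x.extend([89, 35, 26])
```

list.extend() returns None

NoneType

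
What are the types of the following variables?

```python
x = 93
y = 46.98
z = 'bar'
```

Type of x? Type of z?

x is assigned a bare integer (no decimal point), so it is an int; z is assigned a quoted string literal, so it is a str

int, str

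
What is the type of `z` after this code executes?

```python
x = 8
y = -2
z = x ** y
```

int ** negative = float

float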